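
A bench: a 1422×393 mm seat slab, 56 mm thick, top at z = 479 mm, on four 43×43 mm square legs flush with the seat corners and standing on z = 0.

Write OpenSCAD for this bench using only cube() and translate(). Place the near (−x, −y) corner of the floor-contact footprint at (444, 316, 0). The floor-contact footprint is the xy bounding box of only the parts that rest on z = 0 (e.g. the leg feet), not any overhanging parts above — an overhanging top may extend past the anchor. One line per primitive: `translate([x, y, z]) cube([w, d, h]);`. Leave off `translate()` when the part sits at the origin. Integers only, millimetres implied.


// leg_h = 479 − 56 = 423
translate([444, 316, 423]) cube([1422, 393, 56]);
translate([444, 316, 0]) cube([43, 43, 423]);
translate([444, 666, 0]) cube([43, 43, 423]);
translate([1823, 316, 0]) cube([43, 43, 423]);
translate([1823, 666, 0]) cube([43, 43, 423]);


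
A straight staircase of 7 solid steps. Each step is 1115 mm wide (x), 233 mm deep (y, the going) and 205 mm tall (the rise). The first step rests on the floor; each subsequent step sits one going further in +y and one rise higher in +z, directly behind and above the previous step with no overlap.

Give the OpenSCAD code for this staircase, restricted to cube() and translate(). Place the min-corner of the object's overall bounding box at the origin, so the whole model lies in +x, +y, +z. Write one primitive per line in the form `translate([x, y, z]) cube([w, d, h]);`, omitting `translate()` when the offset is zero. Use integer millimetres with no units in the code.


cube([1115, 233, 205]);
translate([0, 233, 205]) cube([1115, 233, 205]);
translate([0, 466, 410]) cube([1115, 233, 205]);
translate([0, 699, 615]) cube([1115, 233, 205]);
translate([0, 932, 820]) cube([1115, 233, 205]);
translate([0, 1165, 1025]) cube([1115, 233, 205]);
translate([0, 1398, 1230]) cube([1115, 233, 205]);


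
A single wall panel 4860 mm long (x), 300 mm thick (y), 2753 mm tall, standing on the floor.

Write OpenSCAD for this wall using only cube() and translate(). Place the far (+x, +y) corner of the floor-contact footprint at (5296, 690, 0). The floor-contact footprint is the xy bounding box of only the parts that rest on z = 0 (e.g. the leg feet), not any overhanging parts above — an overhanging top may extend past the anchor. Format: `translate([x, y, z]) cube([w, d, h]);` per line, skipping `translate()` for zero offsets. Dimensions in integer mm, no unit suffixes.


translate([436, 390, 0]) cube([4860, 300, 2753]);


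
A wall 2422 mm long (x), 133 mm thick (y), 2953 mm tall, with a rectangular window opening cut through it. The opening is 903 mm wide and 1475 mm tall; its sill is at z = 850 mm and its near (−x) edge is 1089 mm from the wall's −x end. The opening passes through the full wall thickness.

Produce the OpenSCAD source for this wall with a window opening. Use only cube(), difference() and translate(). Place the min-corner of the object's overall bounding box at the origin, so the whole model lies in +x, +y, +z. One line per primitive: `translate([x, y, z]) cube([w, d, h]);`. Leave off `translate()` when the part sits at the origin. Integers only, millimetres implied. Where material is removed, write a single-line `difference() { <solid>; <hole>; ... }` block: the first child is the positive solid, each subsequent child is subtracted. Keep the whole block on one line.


difference() { cube([2422, 133, 2953]); translate([1089, 0, 850]) cube([903, 133, 1475]); }


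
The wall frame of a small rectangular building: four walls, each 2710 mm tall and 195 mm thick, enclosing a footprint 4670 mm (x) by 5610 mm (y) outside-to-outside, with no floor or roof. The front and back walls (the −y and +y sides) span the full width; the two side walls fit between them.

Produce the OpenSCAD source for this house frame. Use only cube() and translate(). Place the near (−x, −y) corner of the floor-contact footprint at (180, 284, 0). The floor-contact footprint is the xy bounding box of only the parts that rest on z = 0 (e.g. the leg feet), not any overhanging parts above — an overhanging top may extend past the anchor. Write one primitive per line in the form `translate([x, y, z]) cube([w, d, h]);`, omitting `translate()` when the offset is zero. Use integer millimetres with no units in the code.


translate([180, 284, 0]) cube([4670, 195, 2710]);
translate([180, 5699, 0]) cube([4670, 195, 2710]);
translate([180, 479, 0]) cube([195, 5220, 2710]);
translate([4655, 479, 0]) cube([195, 5220, 2710]);


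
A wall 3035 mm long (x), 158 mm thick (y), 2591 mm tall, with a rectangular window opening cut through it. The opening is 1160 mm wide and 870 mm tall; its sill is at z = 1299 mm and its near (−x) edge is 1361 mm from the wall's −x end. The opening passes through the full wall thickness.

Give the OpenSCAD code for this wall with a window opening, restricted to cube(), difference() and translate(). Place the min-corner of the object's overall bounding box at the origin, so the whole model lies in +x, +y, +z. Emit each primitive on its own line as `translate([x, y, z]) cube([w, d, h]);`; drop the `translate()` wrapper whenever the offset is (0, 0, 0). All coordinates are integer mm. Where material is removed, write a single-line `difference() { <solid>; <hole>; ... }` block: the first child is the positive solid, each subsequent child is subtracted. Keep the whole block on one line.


difference() { cube([3035, 158, 2591]); translate([1361, 0, 1299]) cube([1160, 158, 870]); }


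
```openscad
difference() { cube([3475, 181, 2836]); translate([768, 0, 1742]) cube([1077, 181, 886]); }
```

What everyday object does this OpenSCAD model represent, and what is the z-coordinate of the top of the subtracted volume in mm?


A wall with a window opening. The window head height is 2628 mm.

A wall with a rectangular opening subtracted — a window. Sill at z = 1742, opening 886 mm tall, so the head is at 1742 + 886 = 2628 mm.


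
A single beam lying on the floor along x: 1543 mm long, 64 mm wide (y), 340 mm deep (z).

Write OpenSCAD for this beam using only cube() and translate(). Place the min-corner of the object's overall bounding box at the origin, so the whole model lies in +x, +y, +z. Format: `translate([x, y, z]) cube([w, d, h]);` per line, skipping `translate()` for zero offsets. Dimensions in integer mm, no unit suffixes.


cube([1543, 64, 340]);


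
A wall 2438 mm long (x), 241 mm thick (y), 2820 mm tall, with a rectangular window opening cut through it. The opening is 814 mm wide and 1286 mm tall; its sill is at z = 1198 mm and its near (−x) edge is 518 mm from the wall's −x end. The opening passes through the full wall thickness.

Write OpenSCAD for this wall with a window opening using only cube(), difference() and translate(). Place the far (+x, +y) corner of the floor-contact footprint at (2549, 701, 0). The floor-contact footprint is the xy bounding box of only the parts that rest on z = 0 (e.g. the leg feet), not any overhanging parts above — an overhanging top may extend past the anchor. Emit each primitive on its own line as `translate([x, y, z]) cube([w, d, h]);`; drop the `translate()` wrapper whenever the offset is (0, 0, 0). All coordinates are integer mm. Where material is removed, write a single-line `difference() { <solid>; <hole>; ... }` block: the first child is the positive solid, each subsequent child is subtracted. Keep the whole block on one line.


difference() { translate([111, 460, 0]) cube([2438, 241, 2820]); translate([629, 460, 1198]) cube([814, 241, 1286]); }


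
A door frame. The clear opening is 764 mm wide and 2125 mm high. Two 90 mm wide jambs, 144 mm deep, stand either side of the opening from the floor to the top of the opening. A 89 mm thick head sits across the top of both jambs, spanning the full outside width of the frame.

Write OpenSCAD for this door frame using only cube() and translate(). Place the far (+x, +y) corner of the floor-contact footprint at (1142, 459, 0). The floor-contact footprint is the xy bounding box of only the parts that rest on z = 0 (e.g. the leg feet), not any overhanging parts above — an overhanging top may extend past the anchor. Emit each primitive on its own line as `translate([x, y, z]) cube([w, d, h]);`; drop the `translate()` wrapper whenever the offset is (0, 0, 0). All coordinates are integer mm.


translate([198, 315, 0]) cube([90, 144, 2125]);
translate([1052, 315, 0]) cube([90, 144, 2125]);
translate([198, 315, 2125]) cube([944, 144, 89]);


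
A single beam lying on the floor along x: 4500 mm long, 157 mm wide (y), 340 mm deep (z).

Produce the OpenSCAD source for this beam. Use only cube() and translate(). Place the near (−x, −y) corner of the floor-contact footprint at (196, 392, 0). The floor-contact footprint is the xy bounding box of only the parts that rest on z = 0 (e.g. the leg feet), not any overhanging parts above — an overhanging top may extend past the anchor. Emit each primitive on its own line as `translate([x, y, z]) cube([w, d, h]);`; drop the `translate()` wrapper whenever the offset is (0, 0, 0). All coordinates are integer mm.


translate([196, 392, 0]) cube([4500, 157, 340]);


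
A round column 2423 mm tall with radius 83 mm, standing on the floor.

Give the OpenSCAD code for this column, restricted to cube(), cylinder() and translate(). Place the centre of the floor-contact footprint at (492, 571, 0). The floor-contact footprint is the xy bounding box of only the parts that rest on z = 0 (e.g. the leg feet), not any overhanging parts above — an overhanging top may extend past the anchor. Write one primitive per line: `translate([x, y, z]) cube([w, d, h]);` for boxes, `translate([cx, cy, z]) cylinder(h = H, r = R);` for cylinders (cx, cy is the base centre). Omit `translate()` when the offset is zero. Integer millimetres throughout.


translate([492, 571, 0]) cylinder(h = 2423, r = 83);


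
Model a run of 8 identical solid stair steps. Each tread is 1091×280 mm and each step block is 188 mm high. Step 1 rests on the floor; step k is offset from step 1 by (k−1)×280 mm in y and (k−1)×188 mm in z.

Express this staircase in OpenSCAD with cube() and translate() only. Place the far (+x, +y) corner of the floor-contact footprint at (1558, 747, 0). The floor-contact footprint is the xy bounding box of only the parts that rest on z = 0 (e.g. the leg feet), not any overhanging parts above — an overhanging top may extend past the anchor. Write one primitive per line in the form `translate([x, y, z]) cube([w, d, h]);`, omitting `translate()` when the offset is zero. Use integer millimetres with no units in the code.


translate([467, 467, 0]) cube([1091, 280, 188]);
translate([467, 747, 188]) cube([1091, 280, 188]);
translate([467, 1027, 376]) cube([1091, 280, 188]);
translate([467, 1307, 564]) cube([1091, 280, 188]);
translate([467, 1587, 752]) cube([1091, 280, 188]);
translate([467, 1867, 940]) cube([1091, 280, 188]);
translate([467, 2147, 1128]) cube([1091, 280, 188]);
translate([467, 2427, 1316]) cube([1091, 280, 188]);


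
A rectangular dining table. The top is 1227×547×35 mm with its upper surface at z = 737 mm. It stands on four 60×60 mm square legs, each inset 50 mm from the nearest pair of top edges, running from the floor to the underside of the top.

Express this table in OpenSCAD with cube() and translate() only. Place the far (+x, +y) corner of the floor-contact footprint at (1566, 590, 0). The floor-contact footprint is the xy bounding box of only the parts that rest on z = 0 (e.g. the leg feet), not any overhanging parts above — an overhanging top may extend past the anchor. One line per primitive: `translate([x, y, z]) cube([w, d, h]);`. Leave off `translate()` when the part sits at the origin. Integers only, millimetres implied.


translate([389, 93, 702]) cube([1227, 547, 35]);
translate([439, 143, 0]) cube([60, 60, 702]);
translate([1506, 143, 0]) cube([60, 60, 702]);
translate([439, 530, 0]) cube([60, 60, 702]);
translate([1506, 530, 0]) cube([60, 60, 702]);


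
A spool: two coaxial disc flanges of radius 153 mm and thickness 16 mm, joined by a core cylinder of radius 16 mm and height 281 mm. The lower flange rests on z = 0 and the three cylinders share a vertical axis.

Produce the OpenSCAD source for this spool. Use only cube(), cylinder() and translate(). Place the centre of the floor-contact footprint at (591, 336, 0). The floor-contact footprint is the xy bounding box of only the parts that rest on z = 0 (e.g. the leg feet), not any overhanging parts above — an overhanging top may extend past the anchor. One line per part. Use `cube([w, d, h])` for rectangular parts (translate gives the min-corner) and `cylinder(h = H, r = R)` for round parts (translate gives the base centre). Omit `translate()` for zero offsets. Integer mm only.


translate([591, 336, 0]) cylinder(h = 16, r = 153);
translate([591, 336, 16]) cylinder(h = 281, r = 16);
translate([591, 336, 297]) cylinder(h = 16, r = 153);


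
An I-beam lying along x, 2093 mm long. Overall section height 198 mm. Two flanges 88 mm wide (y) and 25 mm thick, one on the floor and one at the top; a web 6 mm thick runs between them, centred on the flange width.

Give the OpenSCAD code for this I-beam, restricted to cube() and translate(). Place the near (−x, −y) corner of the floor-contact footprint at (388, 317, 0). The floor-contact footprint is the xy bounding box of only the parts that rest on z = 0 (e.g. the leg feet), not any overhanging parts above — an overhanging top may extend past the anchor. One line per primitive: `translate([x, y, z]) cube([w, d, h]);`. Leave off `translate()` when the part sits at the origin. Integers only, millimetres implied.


translate([388, 317, 0]) cube([2093, 88, 25]);
translate([388, 358, 25]) cube([2093, 6, 148]);
translate([388, 317, 173]) cube([2093, 88, 25]);


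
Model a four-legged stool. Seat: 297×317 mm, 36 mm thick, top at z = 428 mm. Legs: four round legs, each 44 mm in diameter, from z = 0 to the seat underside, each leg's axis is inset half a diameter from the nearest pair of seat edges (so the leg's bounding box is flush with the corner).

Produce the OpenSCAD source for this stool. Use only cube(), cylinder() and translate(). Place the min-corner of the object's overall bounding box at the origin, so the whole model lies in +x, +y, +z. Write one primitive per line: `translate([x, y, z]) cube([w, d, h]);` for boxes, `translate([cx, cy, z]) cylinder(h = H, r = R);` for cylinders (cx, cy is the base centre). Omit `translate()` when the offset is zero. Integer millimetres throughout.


// leg_h = 428 - 36 = 392
translate([0, 0, 392]) cube([297, 317, 36]);
translate([22, 22, 0]) cylinder(h = 392, r = 22);
translate([275, 22, 0]) cylinder(h = 392, r = 22);
translate([22, 295, 0]) cylinder(h = 392, r = 22);
translate([275, 295, 0]) cylinder(h = 392, r = 22);


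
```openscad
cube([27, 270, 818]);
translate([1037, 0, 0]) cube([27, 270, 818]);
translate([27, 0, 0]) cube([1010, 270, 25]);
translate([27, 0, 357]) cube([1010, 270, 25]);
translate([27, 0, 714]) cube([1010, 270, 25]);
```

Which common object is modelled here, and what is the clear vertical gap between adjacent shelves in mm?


A bookshelf. The clear shelf gap is 332 mm.

Two tall side panels with 3 horizontal boards between them — a bookshelf. The first two shelf undersides are at z = 0 and z = 357; with shelf thickness 25, the clear gap is 357 − 0 − 25 = 332 mm.


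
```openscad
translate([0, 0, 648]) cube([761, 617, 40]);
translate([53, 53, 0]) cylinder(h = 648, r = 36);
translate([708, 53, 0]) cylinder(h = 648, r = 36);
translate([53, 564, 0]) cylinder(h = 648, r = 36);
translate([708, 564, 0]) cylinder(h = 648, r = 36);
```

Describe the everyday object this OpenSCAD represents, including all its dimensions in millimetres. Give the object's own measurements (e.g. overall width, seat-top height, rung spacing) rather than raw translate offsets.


A table: top 761 mm (x) × 617 mm (y), 40 mm thick, upper face at z = 688 mm, on four round legs of 72 mm diameter, each leg's bounding box inset 17 mm from the nearest pair of top edges from z = 0 to the bottom of the top.


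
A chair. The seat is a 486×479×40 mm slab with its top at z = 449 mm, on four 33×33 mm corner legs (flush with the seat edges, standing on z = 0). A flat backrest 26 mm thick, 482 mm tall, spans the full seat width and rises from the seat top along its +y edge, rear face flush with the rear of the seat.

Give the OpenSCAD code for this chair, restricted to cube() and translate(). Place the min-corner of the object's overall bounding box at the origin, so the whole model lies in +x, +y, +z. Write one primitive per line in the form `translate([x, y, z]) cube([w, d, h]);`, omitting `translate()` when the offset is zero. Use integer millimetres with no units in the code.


translate([0, 0, 409]) cube([486, 479, 40]);
cube([33, 33, 409]);
translate([453, 0, 0]) cube([33, 33, 409]);
translate([0, 446, 0]) cube([33, 33, 409]);
translate([453, 446, 0]) cube([33, 33, 409]);
translate([0, 453, 449]) cube([486, 26, 482]);


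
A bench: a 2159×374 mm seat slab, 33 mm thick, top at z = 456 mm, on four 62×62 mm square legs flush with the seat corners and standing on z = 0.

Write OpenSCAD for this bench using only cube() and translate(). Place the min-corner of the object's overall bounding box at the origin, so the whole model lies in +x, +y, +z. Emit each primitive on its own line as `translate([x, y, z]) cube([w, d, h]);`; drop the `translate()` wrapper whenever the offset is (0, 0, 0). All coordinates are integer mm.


// leg_h = 456 − 33 = 423
translate([0, 0, 423]) cube([2159, 374, 33]);
cube([62, 62, 423]);
translate([0, 312, 0]) cube([62, 62, 423]);
translate([2097, 0, 0]) cube([62, 62, 423]);
translate([2097, 312, 0]) cube([62, 62, 423]);


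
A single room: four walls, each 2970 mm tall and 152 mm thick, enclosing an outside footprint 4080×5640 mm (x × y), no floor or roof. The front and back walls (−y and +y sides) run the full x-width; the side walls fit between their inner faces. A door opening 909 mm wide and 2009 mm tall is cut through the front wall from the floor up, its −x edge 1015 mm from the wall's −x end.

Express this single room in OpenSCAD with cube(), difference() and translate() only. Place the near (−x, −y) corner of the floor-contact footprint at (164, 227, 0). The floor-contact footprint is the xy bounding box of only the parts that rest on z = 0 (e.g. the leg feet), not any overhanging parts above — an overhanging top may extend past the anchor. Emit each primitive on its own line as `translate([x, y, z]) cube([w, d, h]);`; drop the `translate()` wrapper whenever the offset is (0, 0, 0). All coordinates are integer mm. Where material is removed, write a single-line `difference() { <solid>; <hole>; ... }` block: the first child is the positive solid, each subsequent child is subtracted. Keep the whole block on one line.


difference() { translate([164, 227, 0]) cube([4080, 152, 2970]); translate([1179, 227, 0]) cube([909, 152, 2009]); }
translate([164, 5715, 0]) cube([4080, 152, 2970]);
translate([164, 379, 0]) cube([152, 5336, 2970]);
translate([4092, 379, 0]) cube([152, 5336, 2970]);


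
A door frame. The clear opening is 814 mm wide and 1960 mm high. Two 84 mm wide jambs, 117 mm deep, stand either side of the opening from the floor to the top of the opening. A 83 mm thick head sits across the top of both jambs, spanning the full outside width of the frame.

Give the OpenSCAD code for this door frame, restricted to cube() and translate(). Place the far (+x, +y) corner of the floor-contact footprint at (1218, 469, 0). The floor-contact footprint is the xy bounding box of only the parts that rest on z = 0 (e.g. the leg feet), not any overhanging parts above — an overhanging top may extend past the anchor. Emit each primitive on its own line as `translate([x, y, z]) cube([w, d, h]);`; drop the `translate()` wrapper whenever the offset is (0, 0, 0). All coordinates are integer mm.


translate([236, 352, 0]) cube([84, 117, 1960]);
translate([1134, 352, 0]) cube([84, 117, 1960]);
translate([236, 352, 1960]) cube([982, 117, 83]);


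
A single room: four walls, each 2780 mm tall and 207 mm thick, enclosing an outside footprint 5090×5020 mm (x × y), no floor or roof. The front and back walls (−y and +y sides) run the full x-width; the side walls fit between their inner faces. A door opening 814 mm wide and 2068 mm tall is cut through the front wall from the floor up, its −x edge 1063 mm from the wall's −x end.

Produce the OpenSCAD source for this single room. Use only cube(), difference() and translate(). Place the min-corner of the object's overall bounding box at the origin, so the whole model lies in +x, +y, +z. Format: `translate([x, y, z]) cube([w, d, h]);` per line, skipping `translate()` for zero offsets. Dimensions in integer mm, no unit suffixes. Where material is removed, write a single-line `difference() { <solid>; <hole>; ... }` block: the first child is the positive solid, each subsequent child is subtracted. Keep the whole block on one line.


difference() { cube([5090, 207, 2780]); translate([1063, 0, 0]) cube([814, 207, 2068]); }
translate([0, 4813, 0]) cube([5090, 207, 2780]);
translate([0, 207, 0]) cube([207, 4606, 2780]);
translate([4883, 207, 0]) cube([207, 4606, 2780]);


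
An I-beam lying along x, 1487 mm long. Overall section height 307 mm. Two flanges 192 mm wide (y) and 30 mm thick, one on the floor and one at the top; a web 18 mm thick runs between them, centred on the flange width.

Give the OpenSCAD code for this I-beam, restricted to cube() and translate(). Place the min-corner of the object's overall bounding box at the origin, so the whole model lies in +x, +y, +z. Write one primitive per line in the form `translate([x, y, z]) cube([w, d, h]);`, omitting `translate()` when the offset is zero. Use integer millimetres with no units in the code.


cube([1487, 192, 30]);
translate([0, 87, 30]) cube([1487, 18, 247]);
translate([0, 0, 277]) cube([1487, 192, 30]);


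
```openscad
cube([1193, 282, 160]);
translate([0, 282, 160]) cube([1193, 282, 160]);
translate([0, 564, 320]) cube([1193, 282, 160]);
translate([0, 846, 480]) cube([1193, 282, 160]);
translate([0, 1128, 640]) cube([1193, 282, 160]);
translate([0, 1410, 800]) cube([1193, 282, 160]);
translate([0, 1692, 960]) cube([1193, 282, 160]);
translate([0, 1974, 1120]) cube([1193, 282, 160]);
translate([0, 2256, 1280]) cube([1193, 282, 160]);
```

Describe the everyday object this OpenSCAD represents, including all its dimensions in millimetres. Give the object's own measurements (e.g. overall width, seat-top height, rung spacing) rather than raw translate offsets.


A straight staircase of 9 solid steps. Each step is 1193 mm wide (x), 282 mm deep (y, the going) and 160 mm tall (the rise). The first step rests on the floor; each subsequent step sits one going further in +y and one rise higher in +z, directly behind and above the previous step with no overlap.


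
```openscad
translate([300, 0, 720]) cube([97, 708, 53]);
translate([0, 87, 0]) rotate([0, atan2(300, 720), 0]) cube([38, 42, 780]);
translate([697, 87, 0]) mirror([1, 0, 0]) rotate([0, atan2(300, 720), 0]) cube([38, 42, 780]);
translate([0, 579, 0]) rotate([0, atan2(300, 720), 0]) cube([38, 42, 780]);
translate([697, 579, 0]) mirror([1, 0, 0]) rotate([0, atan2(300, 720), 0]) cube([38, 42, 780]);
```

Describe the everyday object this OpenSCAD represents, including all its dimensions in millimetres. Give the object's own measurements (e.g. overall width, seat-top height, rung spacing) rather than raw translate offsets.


A sawhorse. A 97×708×53 mm beam (x, y, z) sits on two A-frame leg pairs. Each pair is two raked legs of 38×42 mm section (42 mm along y) splaying symmetrically in x. Each leg rises 720 mm vertically over 300 mm of horizontal reach and is 780 mm long along its own axis. Every leg's outer bottom edge rests on the floor and its outer top edge meets a bottom edge of the beam — the left legs (tilting toward +x) meet the beam's −x bottom edge, the right legs (their mirror images, tilting toward −x) meet its +x bottom edge — so the leg tops tuck under the beam, the beam's underside is 720 mm above the floor, and the feet are 697 mm apart outside-to-outside with the beam centred between them. The two leg pairs are set in 87 mm from either end of the beam.


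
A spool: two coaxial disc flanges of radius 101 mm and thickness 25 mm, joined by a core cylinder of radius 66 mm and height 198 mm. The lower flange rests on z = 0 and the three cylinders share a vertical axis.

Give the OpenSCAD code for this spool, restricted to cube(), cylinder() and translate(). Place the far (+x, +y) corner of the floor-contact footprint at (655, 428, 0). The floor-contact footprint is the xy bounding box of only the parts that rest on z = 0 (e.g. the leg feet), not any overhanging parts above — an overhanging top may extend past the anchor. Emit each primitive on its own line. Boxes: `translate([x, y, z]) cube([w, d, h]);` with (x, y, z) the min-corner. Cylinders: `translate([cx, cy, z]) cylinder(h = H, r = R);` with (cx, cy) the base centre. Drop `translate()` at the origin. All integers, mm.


translate([554, 327, 0]) cylinder(h = 25, r = 101);
translate([554, 327, 25]) cylinder(h = 198, r = 66);
translate([554, 327, 223]) cylinder(h = 25, r = 101);


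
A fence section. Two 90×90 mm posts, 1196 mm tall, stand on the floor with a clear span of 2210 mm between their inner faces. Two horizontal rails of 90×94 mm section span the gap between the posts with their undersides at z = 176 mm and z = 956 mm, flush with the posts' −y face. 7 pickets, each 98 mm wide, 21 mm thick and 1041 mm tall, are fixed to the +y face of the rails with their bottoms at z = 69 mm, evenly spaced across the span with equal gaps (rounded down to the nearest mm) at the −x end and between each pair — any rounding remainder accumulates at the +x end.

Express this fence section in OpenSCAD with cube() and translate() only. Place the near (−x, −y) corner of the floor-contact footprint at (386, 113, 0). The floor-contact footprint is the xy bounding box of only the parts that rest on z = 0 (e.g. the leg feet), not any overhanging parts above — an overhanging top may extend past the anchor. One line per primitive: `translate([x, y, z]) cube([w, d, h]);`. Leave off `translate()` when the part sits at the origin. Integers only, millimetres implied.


translate([386, 113, 0]) cube([90, 90, 1196]);
translate([2686, 113, 0]) cube([90, 90, 1196]);
translate([476, 113, 176]) cube([2210, 90, 94]);
translate([476, 113, 956]) cube([2210, 90, 94]);
translate([666, 203, 69]) cube([98, 21, 1041]);
translate([954, 203, 69]) cube([98, 21, 1041]);
translate([1242, 203, 69]) cube([98, 21, 1041]);
translate([1530, 203, 69]) cube([98, 21, 1041]);
translate([1818, 203, 69]) cube([98, 21, 1041]);
translate([2106, 203, 69]) cube([98, 21, 1041]);
translate([2394, 203, 69]) cube([98, 21, 1041]);


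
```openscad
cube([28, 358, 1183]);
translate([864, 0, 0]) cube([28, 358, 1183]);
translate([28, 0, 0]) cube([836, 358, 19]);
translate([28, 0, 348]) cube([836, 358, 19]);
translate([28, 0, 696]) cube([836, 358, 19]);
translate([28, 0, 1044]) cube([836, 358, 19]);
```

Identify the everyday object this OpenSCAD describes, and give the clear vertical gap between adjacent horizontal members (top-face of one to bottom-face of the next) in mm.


A bookshelf. The clear shelf gap is 329 mm.

Two tall side panels with 4 horizontal boards between them — a bookshelf. The first two shelf undersides are at z = 0 and z = 348; with shelf thickness 19, the clear gap is 348 − 0 − 19 = 329 mm.


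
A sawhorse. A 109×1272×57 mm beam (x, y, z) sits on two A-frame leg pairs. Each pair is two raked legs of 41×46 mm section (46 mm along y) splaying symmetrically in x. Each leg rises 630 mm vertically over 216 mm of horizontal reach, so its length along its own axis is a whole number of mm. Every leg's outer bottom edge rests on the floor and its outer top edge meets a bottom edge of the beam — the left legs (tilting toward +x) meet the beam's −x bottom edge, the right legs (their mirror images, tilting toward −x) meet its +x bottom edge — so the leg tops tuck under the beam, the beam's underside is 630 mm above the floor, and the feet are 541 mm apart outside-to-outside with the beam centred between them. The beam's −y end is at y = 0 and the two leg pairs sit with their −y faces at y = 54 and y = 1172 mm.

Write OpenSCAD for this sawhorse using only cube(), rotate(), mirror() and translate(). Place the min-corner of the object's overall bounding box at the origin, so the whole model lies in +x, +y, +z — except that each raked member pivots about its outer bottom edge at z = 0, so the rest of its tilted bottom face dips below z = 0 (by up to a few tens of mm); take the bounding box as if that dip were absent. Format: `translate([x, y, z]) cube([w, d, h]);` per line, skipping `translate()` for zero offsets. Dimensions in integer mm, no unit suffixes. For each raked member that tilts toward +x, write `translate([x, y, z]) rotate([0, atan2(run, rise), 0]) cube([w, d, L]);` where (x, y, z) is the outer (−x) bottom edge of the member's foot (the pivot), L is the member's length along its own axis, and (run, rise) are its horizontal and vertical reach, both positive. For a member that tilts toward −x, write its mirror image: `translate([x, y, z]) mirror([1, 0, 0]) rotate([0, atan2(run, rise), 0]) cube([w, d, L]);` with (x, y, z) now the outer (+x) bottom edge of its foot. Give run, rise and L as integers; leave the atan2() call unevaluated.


translate([216, 0, 630]) cube([109, 1272, 57]);
translate([0, 54, 0]) rotate([0, atan2(216, 630), 0]) cube([41, 46, 666]);
translate([541, 54, 0]) mirror([1, 0, 0]) rotate([0, atan2(216, 630), 0]) cube([41, 46, 666]);
translate([0, 1172, 0]) rotate([0, atan2(216, 630), 0]) cube([41, 46, 666]);
translate([541, 1172, 0]) mirror([1, 0, 0]) rotate([0, atan2(216, 630), 0]) cube([41, 46, 666]);


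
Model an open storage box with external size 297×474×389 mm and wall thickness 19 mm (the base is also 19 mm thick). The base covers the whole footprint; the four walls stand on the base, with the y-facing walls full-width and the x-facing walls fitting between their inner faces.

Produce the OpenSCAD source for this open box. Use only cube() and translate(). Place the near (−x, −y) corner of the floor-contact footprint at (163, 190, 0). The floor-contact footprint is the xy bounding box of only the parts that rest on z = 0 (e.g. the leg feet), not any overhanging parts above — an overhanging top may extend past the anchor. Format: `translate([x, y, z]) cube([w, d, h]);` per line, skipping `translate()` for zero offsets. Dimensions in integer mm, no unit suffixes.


translate([163, 190, 0]) cube([297, 474, 19]);
translate([163, 190, 19]) cube([297, 19, 370]);
translate([163, 645, 19]) cube([297, 19, 370]);
translate([163, 209, 19]) cube([19, 436, 370]);
translate([441, 209, 19]) cube([19, 436, 370]);


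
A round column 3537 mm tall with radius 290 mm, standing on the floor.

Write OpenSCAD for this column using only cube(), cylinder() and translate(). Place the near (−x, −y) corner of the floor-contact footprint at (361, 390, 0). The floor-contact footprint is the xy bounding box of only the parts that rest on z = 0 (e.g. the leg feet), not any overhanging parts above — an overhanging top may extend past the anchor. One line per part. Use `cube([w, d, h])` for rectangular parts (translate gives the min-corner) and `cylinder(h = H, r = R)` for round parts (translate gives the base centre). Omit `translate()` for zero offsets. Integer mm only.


translate([651, 680, 0]) cylinder(h = 3537, r = 290);


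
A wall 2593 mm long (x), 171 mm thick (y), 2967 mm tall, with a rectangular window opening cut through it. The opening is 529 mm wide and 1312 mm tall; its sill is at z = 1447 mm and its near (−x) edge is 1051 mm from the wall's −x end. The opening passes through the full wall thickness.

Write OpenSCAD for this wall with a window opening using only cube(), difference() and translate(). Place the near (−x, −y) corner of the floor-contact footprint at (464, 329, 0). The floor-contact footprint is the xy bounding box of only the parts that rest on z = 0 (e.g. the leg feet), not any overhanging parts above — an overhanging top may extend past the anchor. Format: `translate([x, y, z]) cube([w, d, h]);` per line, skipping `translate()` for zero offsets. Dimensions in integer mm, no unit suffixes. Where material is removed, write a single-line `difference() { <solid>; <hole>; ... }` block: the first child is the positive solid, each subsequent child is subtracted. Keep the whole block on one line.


difference() { translate([464, 329, 0]) cube([2593, 171, 2967]); translate([1515, 329, 1447]) cube([529, 171, 1312]); }


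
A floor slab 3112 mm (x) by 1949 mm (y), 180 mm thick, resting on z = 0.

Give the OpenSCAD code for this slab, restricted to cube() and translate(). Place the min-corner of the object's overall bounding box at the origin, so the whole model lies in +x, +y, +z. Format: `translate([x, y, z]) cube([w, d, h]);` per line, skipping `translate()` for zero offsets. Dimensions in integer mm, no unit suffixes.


cube([3112, 1949, 180]);


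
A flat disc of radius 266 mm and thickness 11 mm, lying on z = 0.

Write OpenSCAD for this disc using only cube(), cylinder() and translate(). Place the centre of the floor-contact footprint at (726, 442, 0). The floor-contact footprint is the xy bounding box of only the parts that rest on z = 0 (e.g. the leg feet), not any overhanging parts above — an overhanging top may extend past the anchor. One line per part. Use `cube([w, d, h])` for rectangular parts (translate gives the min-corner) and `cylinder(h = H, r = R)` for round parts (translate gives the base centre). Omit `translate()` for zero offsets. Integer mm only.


translate([726, 442, 0]) cylinder(h = 11, r = 266);


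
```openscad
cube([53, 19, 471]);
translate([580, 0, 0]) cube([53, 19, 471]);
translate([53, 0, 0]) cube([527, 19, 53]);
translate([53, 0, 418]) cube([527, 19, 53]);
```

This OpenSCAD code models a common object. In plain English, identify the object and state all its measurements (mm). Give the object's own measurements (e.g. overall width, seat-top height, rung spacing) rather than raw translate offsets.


A rectangular picture frame lying in the x–z plane (depth along y). The opening is 527 mm wide (x) by 365 mm tall (z), surrounded by a border 53 mm wide on all four sides. The frame is 19 mm deep and is made of two full-height vertical stiles with two horizontal rails fitted between them.


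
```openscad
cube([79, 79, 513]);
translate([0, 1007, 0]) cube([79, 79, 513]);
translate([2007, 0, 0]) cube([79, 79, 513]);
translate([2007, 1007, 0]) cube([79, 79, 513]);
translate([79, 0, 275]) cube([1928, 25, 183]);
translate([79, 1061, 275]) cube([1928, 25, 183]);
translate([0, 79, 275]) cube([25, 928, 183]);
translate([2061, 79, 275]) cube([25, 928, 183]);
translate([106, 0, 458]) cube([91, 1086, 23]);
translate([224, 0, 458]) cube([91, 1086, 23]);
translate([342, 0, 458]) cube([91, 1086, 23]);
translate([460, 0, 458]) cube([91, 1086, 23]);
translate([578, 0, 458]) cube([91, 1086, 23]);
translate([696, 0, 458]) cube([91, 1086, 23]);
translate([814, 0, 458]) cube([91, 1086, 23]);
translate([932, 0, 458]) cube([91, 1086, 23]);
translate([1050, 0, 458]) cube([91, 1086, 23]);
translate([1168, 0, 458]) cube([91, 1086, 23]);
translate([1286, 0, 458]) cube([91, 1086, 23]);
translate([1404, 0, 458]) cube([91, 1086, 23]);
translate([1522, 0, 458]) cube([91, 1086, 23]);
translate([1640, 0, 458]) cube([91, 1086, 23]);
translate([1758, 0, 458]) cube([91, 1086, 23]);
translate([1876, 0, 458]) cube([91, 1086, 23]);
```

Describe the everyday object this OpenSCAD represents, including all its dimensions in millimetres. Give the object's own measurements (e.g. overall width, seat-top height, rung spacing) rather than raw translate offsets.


A bed frame 2086 mm long (x) by 1086 mm wide (y). Four 79×79 mm corner posts, 513 mm tall, at the corners of the footprint. Four rails of 25 mm thickness and 183 mm height run between adjacent posts with their undersides at z = 275 mm, their outer faces flush with the outside of the frame (the two x-running rails run between the posts' inner faces; the two y-running rails run between the posts' inner faces). 16 slats, each 91 mm wide (x) and 23 mm thick, lie across the top of the two x-running rails, running the full 1086 mm width of the frame in y; along x they sit between the end posts with a 27 mm gap after the −x posts and between neighbouring slats, leaving 40 mm before the +x posts.


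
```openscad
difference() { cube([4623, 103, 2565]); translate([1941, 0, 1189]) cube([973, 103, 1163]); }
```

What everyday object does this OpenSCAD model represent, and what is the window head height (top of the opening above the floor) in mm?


A wall with a window opening. The window head height is 2352 mm.

A wall with a rectangular opening subtracted — a window. Sill at z = 1189, opening 1163 mm tall, so the head is at 1189 + 1163 = 2352 mm.


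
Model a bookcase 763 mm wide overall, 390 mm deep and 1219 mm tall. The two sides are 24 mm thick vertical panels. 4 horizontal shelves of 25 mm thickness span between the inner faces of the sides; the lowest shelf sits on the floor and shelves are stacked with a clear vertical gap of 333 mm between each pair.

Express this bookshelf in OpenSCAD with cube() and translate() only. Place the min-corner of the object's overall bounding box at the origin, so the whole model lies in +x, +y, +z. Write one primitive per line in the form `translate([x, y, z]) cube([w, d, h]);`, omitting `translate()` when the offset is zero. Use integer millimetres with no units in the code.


cube([24, 390, 1219]);
translate([739, 0, 0]) cube([24, 390, 1219]);
translate([24, 0, 0]) cube([715, 390, 25]);
translate([24, 0, 358]) cube([715, 390, 25]);
translate([24, 0, 716]) cube([715, 390, 25]);
translate([24, 0, 1074]) cube([715, 390, 25]);


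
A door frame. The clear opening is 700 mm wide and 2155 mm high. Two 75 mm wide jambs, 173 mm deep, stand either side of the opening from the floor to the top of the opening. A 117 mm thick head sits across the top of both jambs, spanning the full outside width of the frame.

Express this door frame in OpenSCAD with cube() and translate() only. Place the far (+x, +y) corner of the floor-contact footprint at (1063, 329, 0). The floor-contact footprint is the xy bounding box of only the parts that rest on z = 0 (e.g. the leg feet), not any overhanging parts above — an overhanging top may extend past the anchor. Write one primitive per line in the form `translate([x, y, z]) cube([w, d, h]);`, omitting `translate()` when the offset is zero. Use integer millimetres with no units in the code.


translate([213, 156, 0]) cube([75, 173, 2155]);
translate([988, 156, 0]) cube([75, 173, 2155]);
translate([213, 156, 2155]) cube([850, 173, 117]);


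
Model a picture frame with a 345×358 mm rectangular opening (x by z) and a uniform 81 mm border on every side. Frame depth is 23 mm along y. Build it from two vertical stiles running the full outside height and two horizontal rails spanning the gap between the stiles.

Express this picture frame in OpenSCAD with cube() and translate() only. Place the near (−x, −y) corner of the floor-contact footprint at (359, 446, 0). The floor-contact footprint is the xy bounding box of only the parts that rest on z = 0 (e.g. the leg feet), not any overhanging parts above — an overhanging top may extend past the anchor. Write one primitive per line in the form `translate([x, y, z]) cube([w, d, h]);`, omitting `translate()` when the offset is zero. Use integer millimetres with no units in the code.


translate([359, 446, 0]) cube([81, 23, 520]);
translate([785, 446, 0]) cube([81, 23, 520]);
translate([440, 446, 0]) cube([345, 23, 81]);
translate([440, 446, 439]) cube([345, 23, 81]);
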